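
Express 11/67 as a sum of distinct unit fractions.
1/7 + 1/47 + 1/22043

Greedy algorithm:
11/67: ceiling(67/11) = 7, use 1/7
10/469: ceiling(469/10) = 47, use 1/47
1/22043: ceiling(22043/1) = 22043, use 1/22043
Result: 11/67 = 1/7 + 1/47 + 1/22043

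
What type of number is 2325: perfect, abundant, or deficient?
deficient

Proper divisors of 2325: sum = 1 + 3 + 5 + 15 + 25 + 31 + 75 + 93 + 155 + 465 + 775 = 1643
Since 1643 < 2325, 2325 is deficient.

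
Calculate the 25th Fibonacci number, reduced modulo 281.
279

Matrix identity: Q^n = [[F_(n+1), F_n], [F_n, F_(n-1)]] with Q = [[1,1],[1,0]].
n = 25 = 11001₂. Square-and-multiply, entries mod 281:
Q^1 = [[1,1],[1,0]]
Q^3 = (Q^1)²·Q = [[3,2],[2,1]]
Q^6 = (Q^3)² = [[13,8],[8,5]]
Q^12 = (Q^6)² = [[233,144],[144,89]]
Q^25 = (Q^12)²·Q = [[1,279],[279,3]]
F_25 mod 281 = Q^25[0][1] = 279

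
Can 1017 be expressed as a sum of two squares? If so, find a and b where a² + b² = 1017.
21² + 24² (a=21, b=24)

Factorization: 1017 = 3^2 × 113
By Fermat: n is sum of two squares iff every prime p ≡ 3 (mod 4) appears to even power.
All primes ≡ 3 (mod 4) appear to even power.
Search a = 0, 1, 2, … for 1017 - a² a perfect square: first hit at a = 21: 1017 - 441 = 576 = 24².
1017 = 21² + 24² = 441 + 576 ✓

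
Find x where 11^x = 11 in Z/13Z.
1

Baby-step giant-step with step n = ⌈√13⌉ = 4.
Baby steps 11^j mod 13 (j:value) for j=0..3: 0:1, 1:11, 2:4, 3:5.
h = 11 is already in the table at j=1, so x = 1.
Check: 11^1 ≡ 11 (mod 13).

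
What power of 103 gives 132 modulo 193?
109

Baby-step giant-step with step n = ⌈√193⌉ = 14.
Baby steps 103^j mod 193 (j:value) for j=0..13: 0:1, 1:103, 2:187, 3:154, 4:36, 5:41, 6:170, 7:140, 8:138, 9:125, 10:137, 11:22, 12:143, 13:61.
Giant-step multiplier: 103^(-14) ≡ 103^(192-14) = 103^178 ≡ 92 (mod 193).
Giant steps γ_i = 132·92^i mod 193: γ_0=132, γ_1=178, γ_2=164, γ_3=34, γ_4=40, γ_5=13, γ_6=38, γ_7=22 (in table at j=11).
x = i·n + j = 7·14 + 11 = 109.
Check: 103^109 ≡ 132 (mod 193).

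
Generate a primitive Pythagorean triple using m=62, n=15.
(3619, 1860, 4069)

Euclid's formula: a = m² - n², b = 2mn, c = m² + n²
m = 62, n = 15
a = 62² - 15² = 3844 - 225 = 3619
b = 2 × 62 × 15 = 1860
c = 62² + 15² = 3844 + 225 = 4069
Verification: 3619² + 1860² = 13097161 + 3459600 = 16556761 = 4069² ✓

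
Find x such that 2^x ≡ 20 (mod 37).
25

Baby-step giant-step with step n = ⌈√37⌉ = 7.
Baby steps 2^j mod 37 (j:value) for j=0..6: 0:1, 1:2, 2:4, 3:8, 4:16, 5:32, 6:27.
Giant-step multiplier: 2^(-7) ≡ 2^(36-7) = 2^29 ≡ 24 (mod 37).
Giant steps γ_i = 20·24^i mod 37: γ_0=20, γ_1=36, γ_2=13, γ_3=16 (in table at j=4).
x = i·n + j = 3·7 + 4 = 25.
Check: 2^25 ≡ 20 (mod 37).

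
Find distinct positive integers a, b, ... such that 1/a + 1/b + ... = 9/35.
1/4 + 1/140

Greedy algorithm:
9/35: ceiling(35/9) = 4, use 1/4
1/140: ceiling(140/1) = 140, use 1/140
Result: 9/35 = 1/4 + 1/140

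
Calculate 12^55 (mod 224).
96

Repeated squaring. Binary of 55 = 110111.
12^1 ≡ 12 (mod 224); 12^2 ≡ 144 (mod 224); 12^4 ≡ 128 (mod 224); 12^8 ≡ 32 (mod 224); 12^16 ≡ 128 (mod 224); 12^32 ≡ 32 (mod 224)
12^55 = 12^1 × 12^2 × 12^4 × 12^16 × 12^32 ≡ 96 (mod 224)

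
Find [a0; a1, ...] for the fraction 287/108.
[2; 1, 1, 1, 11, 3]

Euclidean algorithm steps:
287 = 2 × 108 + 71
108 = 1 × 71 + 37
71 = 1 × 37 + 34
37 = 1 × 34 + 3
34 = 11 × 3 + 1
3 = 3 × 1 + 0
Continued fraction: [2; 1, 1, 1, 11, 3]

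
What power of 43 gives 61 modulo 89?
57

Baby-step giant-step with step n = ⌈√89⌉ = 10.
Baby steps 43^j mod 89 (j:value) for j=0..9: 0:1, 1:43, 2:69, 3:30, 4:44, 5:23, 6:10, 7:74, 8:67, 9:33.
Giant-step multiplier: 43^(-10) ≡ 43^(88-10) = 43^78 ≡ 71 (mod 89).
Giant steps γ_i = 61·71^i mod 89: γ_0=61, γ_1=59, γ_2=6, γ_3=70, γ_4=75, γ_5=74 (in table at j=7).
x = i·n + j = 5·10 + 7 = 57.
Check: 43^57 ≡ 61 (mod 89).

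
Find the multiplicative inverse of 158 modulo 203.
9

gcd(158, 203) = 1, so the inverse exists.
Extended Euclidean algorithm on (203, 158):
203 = 1 × 158 + 45  ⟹  45 = (1)·203 + (-1)·158
158 = 3 × 45 + 23  ⟹  23 = (-3)·203 + (4)·158
45 = 1 × 23 + 22  ⟹  22 = (4)·203 + (-5)·158
23 = 1 × 22 + 1  ⟹  1 = (-7)·203 + (9)·158
So (9)·158 ≡ 1 (mod 203), i.e. 158^(-1) ≡ 9 (mod 203).
Check: 158 × 9 = 1422 ≡ 1 (mod 203)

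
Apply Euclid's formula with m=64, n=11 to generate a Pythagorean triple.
(3975, 1408, 4217)

Euclid's formula: a = m² - n², b = 2mn, c = m² + n²
m = 64, n = 11
a = 64² - 11² = 4096 - 121 = 3975
b = 2 × 64 × 11 = 1408
c = 64² + 11² = 4096 + 121 = 4217
Verification: 3975² + 1408² = 15800625 + 1982464 = 17783089 = 4217² ✓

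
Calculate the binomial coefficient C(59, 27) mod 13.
3

Using Lucas' theorem:
Write n=59 and k=27 in base 13:
n in base 13: [4, 7]
k in base 13: [2, 1]
C(59,27) mod 13 = ∏ C(n_i, k_i) mod 13
Digit binomials (mod 13): C(4,2) = 6; C(7,1) = 7
Product: 6 × 7 = 42 ≡ 3 (mod 13)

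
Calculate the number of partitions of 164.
156919475295

p(n) counts ways to write n as a sum of positive integers (order ignored).
Euler's pentagonal recurrence: p(k) = p(k-1) + p(k-2) - p(k-5) - p(k-7) + p(k-12) + p(k-15) - ... (offsets j(3j∓1)/2, signs ++--, p(0)=1, p(<0)=0).
DP table for k = 0..163: p(0)=1, p(1)=1, p(2)=2, p(3)=3, p(4)=5, p(5)=7, p(6)=11, p(7)=15, p(8)=22, p(9)=30, p(10)=42, p(11)=56, p(12)=77, p(13)=101, p(14)=135, p(15)=176, p(16)=231, p(17)=297, p(18)=385, p(19)=490, p(20)=627, p(21)=792, p(22)=1002, p(23)=1255, p(24)=1575, p(25)=1958, p(26)=2436, p(27)=3010, p(28)=3718, p(29)=4565, p(30)=5604, p(31)=6842, p(32)=8349, p(33)=10143, p(34)=12310, p(35)=14883, p(36)=17977, p(37)=21637, p(38)=26015, p(39)=31185, p(40)=37338, p(41)=44583, p(42)=53174, p(43)=63261, p(44)=75175, p(45)=89134, p(46)=105558, p(47)=124754, p(48)=147273, p(49)=173525, p(50)=204226, p(51)=239943, p(52)=281589, p(53)=329931, p(54)=386155, p(55)=451276, p(56)=526823, p(57)=614154, p(58)=715220, p(59)=831820, p(60)=966467, p(61)=1121505, p(62)=1300156, p(63)=1505499, p(64)=1741630, p(65)=2012558, p(66)=2323520, p(67)=2679689, p(68)=3087735, p(69)=3554345, p(70)=4087968, p(71)=4697205, p(72)=5392783, p(73)=6185689, p(74)=7089500, p(75)=8118264, p(76)=9289091, p(77)=10619863, p(78)=12132164, p(79)=13848650, p(80)=15796476, p(81)=18004327, p(82)=20506255, p(83)=23338469, p(84)=26543660, p(85)=30167357, p(86)=34262962, p(87)=38887673, p(88)=44108109, p(89)=49995925, p(90)=56634173, p(91)=64112359, p(92)=72533807, p(93)=82010177, p(94)=92669720, p(95)=104651419, p(96)=118114304, p(97)=133230930, p(98)=150198136, p(99)=169229875, p(100)=190569292, p(101)=214481126, p(102)=241265379, p(103)=271248950, p(104)=304801365, p(105)=342325709, p(106)=384276336, p(107)=431149389, p(108)=483502844, p(109)=541946240, p(110)=607163746, p(111)=679903203, p(112)=761002156, p(113)=851376628, p(114)=952050665, p(115)=1064144451, p(116)=1188908248, p(117)=1327710076, p(118)=1482074143, p(119)=1653668665, p(120)=1844349560, p(121)=2056148051, p(122)=2291320912, p(123)=2552338241, p(124)=2841940500, p(125)=3163127352, p(126)=3519222692, p(127)=3913864295, p(128)=4351078600, p(129)=4835271870, p(130)=5371315400, p(131)=5964539504, p(132)=6620830889, p(133)=7346629512, p(134)=8149040695, p(135)=9035836076, p(136)=10015581680, p(137)=11097645016, p(138)=12292341831, p(139)=13610949895, p(140)=15065878135, p(141)=16670689208, p(142)=18440293320, p(143)=20390982757, p(144)=22540654445, p(145)=24908858009, p(146)=27517052599, p(147)=30388671978, p(148)=33549419497, p(149)=37027355200, p(150)=40853235313, p(151)=45060624582, p(152)=49686288421, p(153)=54770336324, p(154)=60356673280, p(155)=66493182097, p(156)=73232243759, p(157)=80630964769, p(158)=88751778802, p(159)=97662728555, p(160)=107438159466, p(161)=118159068427, p(162)=129913904637, p(163)=142798995930.
Final step: p(164) = p(163) + p(162) - p(159) - p(157) + p(152) + p(149) - p(142) - p(138) + p(129) + p(124) - p(113) - p(107) + p(94) + p(87) - p(72) - p(64) + p(47) + p(38) - p(19) - p(9)
= 142798995930 + 129913904637 - 97662728555 - 80630964769 + 49686288421 + 37027355200 - 18440293320 - 12292341831 + 4835271870 + 2841940500 - 851376628 - 431149389 + 92669720 + 38887673 - 5392783 - 1741630 + 124754 + 26015 - 490 - 30
= 156919475295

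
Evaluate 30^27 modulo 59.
55

Repeated squaring. Binary of 27 = 11011.
30^1 ≡ 30 (mod 59); 30^2 ≡ 15 (mod 59); 30^4 ≡ 48 (mod 59); 30^8 ≡ 3 (mod 59); 30^16 ≡ 9 (mod 59)
30^27 = 30^1 × 30^2 × 30^8 × 30^16 ≡ 55 (mod 59)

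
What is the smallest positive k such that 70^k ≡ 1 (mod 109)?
108

109 is prime, so ord(70) divides φ(109) = 108.
Divisors of 108: 1, 2, 3, 4, 6, 9, 12, 18, 27, 36, 54, 108.
Repeated squaring: 70^1 ≡ 70, 70^2 ≡ 104, 70^4 ≡ 25, 70^8 ≡ 80, 70^16 ≡ 78, 70^32 ≡ 89, 70^64 ≡ 73 (mod 109).
Test 70^d mod 109 for each divisor d in increasing order:
70^1 ≡ 70
70^2 ≡ 104
70^3 = 70^2·70^1 ≡ 86
70^4 ≡ 25
70^6 = 70^4·70^2 ≡ 93
70^9 = 70^8·70^1 ≡ 41
70^12 = 70^8·70^4 ≡ 38
70^18 = 70^16·70^2 ≡ 46
70^27 = 70^16·70^8·70^2·70^1 ≡ 33
70^36 = 70^32·70^4 ≡ 45
70^54 = 70^32·70^16·70^4·70^2 ≡ 108
70^108 = 70^64·70^32·70^8·70^4 ≡ 1  ← first divisor giving 1
The order is 108.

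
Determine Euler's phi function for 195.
96

195 = 3 × 5 × 13
φ(n) = n × ∏(1 - 1/p) for each prime p dividing n
φ(195) = 195 × (1 - 1/3) × (1 - 1/5) × (1 - 1/13) = 96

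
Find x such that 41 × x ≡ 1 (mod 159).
128

gcd(41, 159) = 1, so the inverse exists.
Extended Euclidean algorithm on (159, 41):
159 = 3 × 41 + 36  ⟹  36 = (1)·159 + (-3)·41
41 = 1 × 36 + 5  ⟹  5 = (-1)·159 + (4)·41
36 = 7 × 5 + 1  ⟹  1 = (8)·159 + (-31)·41
So (-31)·41 ≡ 1 (mod 159), i.e. 41^(-1) ≡ -31 ≡ 128 (mod 159).
Check: 41 × 128 = 5248 ≡ 1 (mod 159)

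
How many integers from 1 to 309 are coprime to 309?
204

309 = 3 × 103
φ(n) = n × ∏(1 - 1/p) for each prime p dividing n
φ(309) = 309 × (1 - 1/3) × (1 - 1/103) = 204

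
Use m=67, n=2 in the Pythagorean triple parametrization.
(4485, 268, 4493)

Euclid's formula: a = m² - n², b = 2mn, c = m² + n²
m = 67, n = 2
a = 67² - 2² = 4489 - 4 = 4485
b = 2 × 67 × 2 = 268
c = 67² + 2² = 4489 + 4 = 4493
Verification: 4485² + 268² = 20115225 + 71824 = 20187049 = 4493² ✓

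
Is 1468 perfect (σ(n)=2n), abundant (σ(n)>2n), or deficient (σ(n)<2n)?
deficient

Proper divisors of 1468: sum = 1 + 2 + 4 + 367 + 734 = 1108
Since 1108 < 1468, 1468 is deficient.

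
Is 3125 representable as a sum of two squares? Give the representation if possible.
10² + 55² (a=10, b=55)

Factorization: 3125 = 5^5
By Fermat: n is sum of two squares iff every prime p ≡ 3 (mod 4) appears to even power.
All primes ≡ 3 (mod 4) appear to even power.
Search a = 0, 1, 2, … for 3125 - a² a perfect square: first hit at a = 10: 3125 - 100 = 3025 = 55².
3125 = 10² + 55² = 100 + 3025 ✓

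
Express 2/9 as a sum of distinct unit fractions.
1/5 + 1/45

Greedy algorithm:
2/9: ceiling(9/2) = 5, use 1/5
1/45: ceiling(45/1) = 45, use 1/45
Result: 2/9 = 1/5 + 1/45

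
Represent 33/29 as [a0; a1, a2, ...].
[1; 7, 4]

Euclidean algorithm steps:
33 = 1 × 29 + 4
29 = 7 × 4 + 1
4 = 4 × 1 + 0
Continued fraction: [1; 7, 4]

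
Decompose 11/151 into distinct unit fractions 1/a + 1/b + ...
1/14 + 1/705 + 1/1490370

Greedy algorithm:
11/151: ceiling(151/11) = 14, use 1/14
3/2114: ceiling(2114/3) = 705, use 1/705
1/1490370: ceiling(1490370/1) = 1490370, use 1/1490370
Result: 11/151 = 1/14 + 1/705 + 1/1490370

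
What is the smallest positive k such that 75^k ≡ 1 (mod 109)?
9

109 is prime, so ord(75) divides φ(109) = 108.
Divisors of 108: 1, 2, 3, 4, 6, 9, 12, 18, 27, 36, 54, 108.
Repeated squaring: 75^1 ≡ 75, 75^2 ≡ 66, 75^4 ≡ 105, 75^8 ≡ 16, 75^16 ≡ 38, 75^32 ≡ 27, 75^64 ≡ 75 (mod 109).
Test 75^d mod 109 for each divisor d in increasing order:
75^1 ≡ 75
75^2 ≡ 66
75^3 = 75^2·75^1 ≡ 45
75^4 ≡ 105
75^6 = 75^4·75^2 ≡ 63
75^9 = 75^8·75^1 ≡ 1  ← first divisor giving 1
The order is 9.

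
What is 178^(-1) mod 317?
187

gcd(178, 317) = 1, so the inverse exists.
Extended Euclidean algorithm on (317, 178):
317 = 1 × 178 + 139  ⟹  139 = (1)·317 + (-1)·178
178 = 1 × 139 + 39  ⟹  39 = (-1)·317 + (2)·178
139 = 3 × 39 + 22  ⟹  22 = (4)·317 + (-7)·178
39 = 1 × 22 + 17  ⟹  17 = (-5)·317 + (9)·178
22 = 1 × 17 + 5  ⟹  5 = (9)·317 + (-16)·178
17 = 3 × 5 + 2  ⟹  2 = (-32)·317 + (57)·178
5 = 2 × 2 + 1  ⟹  1 = (73)·317 + (-130)·178
So (-130)·178 ≡ 1 (mod 317), i.e. 178^(-1) ≡ -130 ≡ 187 (mod 317).
Check: 178 × 187 = 33286 ≡ 1 (mod 317)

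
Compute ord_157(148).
78

157 is prime, so ord(148) divides φ(157) = 156.
Divisors of 156: 1, 2, 3, 4, 6, 12, 13, 26, 39, 52, 78, 156.
Repeated squaring: 148^1 ≡ 148, 148^2 ≡ 81, 148^4 ≡ 124, 148^8 ≡ 147, 148^16 ≡ 100, 148^32 ≡ 109, 148^64 ≡ 106, 148^128 ≡ 89 (mod 157).
Test 148^d mod 157 for each divisor d in increasing order:
148^1 ≡ 148
148^2 ≡ 81
148^3 = 148^2·148^1 ≡ 56
148^4 ≡ 124
148^6 = 148^4·148^2 ≡ 153
148^12 = 148^8·148^4 ≡ 16
148^13 = 148^8·148^4·148^1 ≡ 13
148^26 = 148^16·148^8·148^2 ≡ 12
148^39 = 148^32·148^4·148^2·148^1 ≡ 156
148^52 = 148^32·148^16·148^4 ≡ 144
148^78 = 148^64·148^8·148^4·148^2 ≡ 1  ← first divisor giving 1
The order is 78.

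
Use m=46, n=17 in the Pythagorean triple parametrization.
(1827, 1564, 2405)

Euclid's formula: a = m² - n², b = 2mn, c = m² + n²
m = 46, n = 17
a = 46² - 17² = 2116 - 289 = 1827
b = 2 × 46 × 17 = 1564
c = 46² + 17² = 2116 + 289 = 2405
Verification: 1827² + 1564² = 3337929 + 2446096 = 5784025 = 2405² ✓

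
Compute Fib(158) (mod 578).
479

Matrix identity: Q^n = [[F_(n+1), F_n], [F_n, F_(n-1)]] with Q = [[1,1],[1,0]].
n = 158 = 10011110₂. Square-and-multiply, entries mod 578:
Q^1 = [[1,1],[1,0]]
Q^2 = (Q^1)² = [[2,1],[1,1]]
Q^4 = (Q^2)² = [[5,3],[3,2]]
Q^9 = (Q^4)²·Q = [[55,34],[34,21]]
Q^19 = (Q^9)²·Q = [[407,135],[135,272]]
Q^39 = (Q^19)²·Q = [[411,70],[70,341]]
Q^79 = (Q^39)²·Q = [[463,421],[421,42]]
Q^158 = (Q^79)² = [[304,479],[479,403]]
F_158 mod 578 = Q^158[0][1] = 479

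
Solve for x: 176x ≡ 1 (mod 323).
156

gcd(176, 323) = 1, so the inverse exists.
Extended Euclidean algorithm on (323, 176):
323 = 1 × 176 + 147  ⟹  147 = (1)·323 + (-1)·176
176 = 1 × 147 + 29  ⟹  29 = (-1)·323 + (2)·176
147 = 5 × 29 + 2  ⟹  2 = (6)·323 + (-11)·176
29 = 14 × 2 + 1  ⟹  1 = (-85)·323 + (156)·176
So (156)·176 ≡ 1 (mod 323), i.e. 176^(-1) ≡ 156 (mod 323).
Check: 176 × 156 = 27456 ≡ 1 (mod 323)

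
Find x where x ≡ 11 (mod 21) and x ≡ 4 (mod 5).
74

Using Chinese Remainder Theorem:
M = 21 × 5 = 105
M1 = 5, M2 = 21
y1 = 5^(-1) mod 21 = 17
y2 = 21^(-1) mod 5 = 1
x = (11×5×17 + 4×21×1) mod 105 = 74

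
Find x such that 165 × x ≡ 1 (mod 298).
177

gcd(165, 298) = 1, so the inverse exists.
Extended Euclidean algorithm on (298, 165):
298 = 1 × 165 + 133  ⟹  133 = (1)·298 + (-1)·165
165 = 1 × 133 + 32  ⟹  32 = (-1)·298 + (2)·165
133 = 4 × 32 + 5  ⟹  5 = (5)·298 + (-9)·165
32 = 6 × 5 + 2  ⟹  2 = (-31)·298 + (56)·165
5 = 2 × 2 + 1  ⟹  1 = (67)·298 + (-121)·165
So (-121)·165 ≡ 1 (mod 298), i.e. 165^(-1) ≡ -121 ≡ 177 (mod 298).
Check: 165 × 177 = 29205 ≡ 1 (mod 298)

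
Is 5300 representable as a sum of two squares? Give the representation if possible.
20² + 70² (a=20, b=70)

Factorization: 5300 = 2^2 × 5^2 × 53
By Fermat: n is sum of two squares iff every prime p ≡ 3 (mod 4) appears to even power.
All primes ≡ 3 (mod 4) appear to even power.
Search a = 0, 1, 2, … for 5300 - a² a perfect square: first hit at a = 20: 5300 - 400 = 4900 = 70².
5300 = 20² + 70² = 400 + 4900 ✓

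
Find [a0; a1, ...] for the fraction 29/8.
[3; 1, 1, 1, 2]

Euclidean algorithm steps:
29 = 3 × 8 + 5
8 = 1 × 5 + 3
5 = 1 × 3 + 2
3 = 1 × 2 + 1
2 = 2 × 1 + 0
Continued fraction: [3; 1, 1, 1, 2]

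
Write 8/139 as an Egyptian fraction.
1/18 + 1/501 + 1/417834

Greedy algorithm:
8/139: ceiling(139/8) = 18, use 1/18
5/2502: ceiling(2502/5) = 501, use 1/501
1/417834: ceiling(417834/1) = 417834, use 1/417834
Result: 8/139 = 1/18 + 1/501 + 1/417834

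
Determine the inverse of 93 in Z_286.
163

gcd(93, 286) = 1, so the inverse exists.
Extended Euclidean algorithm on (286, 93):
286 = 3 × 93 + 7  ⟹  7 = (1)·286 + (-3)·93
93 = 13 × 7 + 2  ⟹  2 = (-13)·286 + (40)·93
7 = 3 × 2 + 1  ⟹  1 = (40)·286 + (-123)·93
So (-123)·93 ≡ 1 (mod 286), i.e. 93^(-1) ≡ -123 ≡ 163 (mod 286).
Check: 93 × 163 = 15159 ≡ 1 (mod 286)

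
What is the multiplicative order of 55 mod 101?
100

101 is prime, so ord(55) divides φ(101) = 100.
Divisors of 100: 1, 2, 4, 5, 10, 20, 25, 50, 100.
Repeated squaring: 55^1 ≡ 55, 55^2 ≡ 96, 55^4 ≡ 25, 55^8 ≡ 19, 55^16 ≡ 58, 55^32 ≡ 31, 55^64 ≡ 52 (mod 101).
Test 55^d mod 101 for each divisor d in increasing order:
55^1 ≡ 55
55^2 ≡ 96
55^4 ≡ 25
55^5 = 55^4·55^1 ≡ 62
55^10 = 55^8·55^2 ≡ 6
55^20 = 55^16·55^4 ≡ 36
55^25 = 55^16·55^8·55^1 ≡ 10
55^50 = 55^32·55^16·55^2 ≡ 100
55^100 = 55^64·55^32·55^4 ≡ 1  ← first divisor giving 1
The order is 100.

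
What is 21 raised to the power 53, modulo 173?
31

Repeated squaring. Binary of 53 = 110101.
21^1 ≡ 21 (mod 173); 21^2 ≡ 95 (mod 173); 21^4 ≡ 29 (mod 173); 21^8 ≡ 149 (mod 173); 21^16 ≡ 57 (mod 173); 21^32 ≡ 135 (mod 173)
21^53 = 21^1 × 21^4 × 21^16 × 21^32 ≡ 31 (mod 173)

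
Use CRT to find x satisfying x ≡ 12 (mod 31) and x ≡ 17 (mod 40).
1097

Using Chinese Remainder Theorem:
M = 31 × 40 = 1240
M1 = 40, M2 = 31
y1 = 40^(-1) mod 31 = 7
y2 = 31^(-1) mod 40 = 31
x = (12×40×7 + 17×31×31) mod 1240 = 1097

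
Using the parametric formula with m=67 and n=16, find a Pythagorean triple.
(4233, 2144, 4745)

Euclid's formula: a = m² - n², b = 2mn, c = m² + n²
m = 67, n = 16
a = 67² - 16² = 4489 - 256 = 4233
b = 2 × 67 × 16 = 2144
c = 67² + 16² = 4489 + 256 = 4745
Verification: 4233² + 2144² = 17918289 + 4596736 = 22515025 = 4745² ✓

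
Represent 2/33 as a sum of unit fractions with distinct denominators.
1/17 + 1/561

Greedy algorithm:
2/33: ceiling(33/2) = 17, use 1/17
1/561: ceiling(561/1) = 561, use 1/561
Result: 2/33 = 1/17 + 1/561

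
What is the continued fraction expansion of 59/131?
[0; 2, 4, 1, 1, 6]

Euclidean algorithm steps:
59 = 0 × 131 + 59
131 = 2 × 59 + 13
59 = 4 × 13 + 7
13 = 1 × 7 + 6
7 = 1 × 6 + 1
6 = 6 × 1 + 0
Continued fraction: [0; 2, 4, 1, 1, 6]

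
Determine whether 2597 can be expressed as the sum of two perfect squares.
14² + 49² (a=14, b=49)

Factorization: 2597 = 7^2 × 53
By Fermat: n is sum of two squares iff every prime p ≡ 3 (mod 4) appears to even power.
All primes ≡ 3 (mod 4) appear to even power.
Search a = 0, 1, 2, … for 2597 - a² a perfect square: first hit at a = 14: 2597 - 196 = 2401 = 49².
2597 = 14² + 49² = 196 + 2401 ✓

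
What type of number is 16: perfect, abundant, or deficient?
deficient

Proper divisors of 16: sum = 1 + 2 + 4 + 8 = 15
Since 15 < 16, 16 is deficient.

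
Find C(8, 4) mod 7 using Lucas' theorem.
0

Using Lucas' theorem:
Write n=8 and k=4 in base 7:
n in base 7: [1, 1]
k in base 7: [0, 4]
C(8,4) mod 7 = ∏ C(n_i, k_i) mod 7
Digit binomials (mod 7): C(1,0) = 1; C(1,4) = 0 (k_i > n_i)
Product: 1 × 0 = 0 ≡ 0 (mod 7)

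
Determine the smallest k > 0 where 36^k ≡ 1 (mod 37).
2

37 is prime, so ord(36) divides φ(37) = 36.
Divisors of 36: 1, 2, 3, 4, 6, 9, 12, 18, 36.
Repeated squaring: 36^1 ≡ 36, 36^2 ≡ 1, 36^4 ≡ 1, 36^8 ≡ 1, 36^16 ≡ 1, 36^32 ≡ 1 (mod 37).
Test 36^d mod 37 for each divisor d in increasing order:
36^1 ≡ 36
36^2 ≡ 1  ← first divisor giving 1
The order is 2.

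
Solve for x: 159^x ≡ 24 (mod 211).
206

Baby-step giant-step with step n = ⌈√211⌉ = 15.
Baby steps 159^j mod 211 (j:value) for j=0..14: 0:1, 1:159, 2:172, 3:129, 4:44, 5:33, 6:183, 7:190, 8:37, 9:186, 10:34, 11:131, 12:151, 13:166, 14:19.
Giant-step multiplier: 159^(-15) ≡ 159^(210-15) = 159^195 ≡ 63 (mod 211).
Giant steps γ_i = 24·63^i mod 211: γ_0=24, γ_1=35, γ_2=95, γ_3=77, γ_4=209, γ_5=85, γ_6=80, γ_7=187, γ_8=176, γ_9=116, γ_10=134, γ_11=2, γ_12=126, γ_13=131 (in table at j=11).
x = i·n + j = 13·15 + 11 = 206.
Check: 159^206 ≡ 24 (mod 211).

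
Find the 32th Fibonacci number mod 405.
219

Matrix identity: Q^n = [[F_(n+1), F_n], [F_n, F_(n-1)]] with Q = [[1,1],[1,0]].
n = 32 = 100000₂. Square-and-multiply, entries mod 405:
Q^1 = [[1,1],[1,0]]
Q^2 = (Q^1)² = [[2,1],[1,1]]
Q^4 = (Q^2)² = [[5,3],[3,2]]
Q^8 = (Q^4)² = [[34,21],[21,13]]
Q^16 = (Q^8)² = [[382,177],[177,205]]
Q^32 = (Q^16)² = [[268,219],[219,49]]
F_32 mod 405 = Q^32[0][1] = 219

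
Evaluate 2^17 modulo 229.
84

Repeated squaring. Binary of 17 = 10001.
2^1 ≡ 2 (mod 229); 2^2 ≡ 4 (mod 229); 2^4 ≡ 16 (mod 229); 2^8 ≡ 27 (mod 229); 2^16 ≡ 42 (mod 229)
2^17 = 2^1 × 2^16 ≡ 84 (mod 229)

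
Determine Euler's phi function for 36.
12

36 = 2^2 × 3^2
φ(n) = n × ∏(1 - 1/p) for each prime p dividing n
φ(36) = 36 × (1 - 1/2) × (1 - 1/3) = 12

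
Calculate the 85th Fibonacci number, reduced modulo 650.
235

Matrix identity: Q^n = [[F_(n+1), F_n], [F_n, F_(n-1)]] with Q = [[1,1],[1,0]].
n = 85 = 1010101₂. Square-and-multiply, entries mod 650:
Q^1 = [[1,1],[1,0]]
Q^2 = (Q^1)² = [[2,1],[1,1]]
Q^5 = (Q^2)²·Q = [[8,5],[5,3]]
Q^10 = (Q^5)² = [[89,55],[55,34]]
Q^21 = (Q^10)²·Q = [[161,546],[546,265]]
Q^42 = (Q^21)² = [[337,546],[546,441]]
Q^85 = (Q^42)²·Q = [[573,235],[235,338]]
F_85 mod 650 = Q^85[0][1] = 235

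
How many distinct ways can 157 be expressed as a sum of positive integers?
80630964769

p(n) counts ways to write n as a sum of positive integers (order ignored).
Euler's pentagonal recurrence: p(k) = p(k-1) + p(k-2) - p(k-5) - p(k-7) + p(k-12) + p(k-15) - ... (offsets j(3j∓1)/2, signs ++--, p(0)=1, p(<0)=0).
DP table for k = 0..156: p(0)=1, p(1)=1, p(2)=2, p(3)=3, p(4)=5, p(5)=7, p(6)=11, p(7)=15, p(8)=22, p(9)=30, p(10)=42, p(11)=56, p(12)=77, p(13)=101, p(14)=135, p(15)=176, p(16)=231, p(17)=297, p(18)=385, p(19)=490, p(20)=627, p(21)=792, p(22)=1002, p(23)=1255, p(24)=1575, p(25)=1958, p(26)=2436, p(27)=3010, p(28)=3718, p(29)=4565, p(30)=5604, p(31)=6842, p(32)=8349, p(33)=10143, p(34)=12310, p(35)=14883, p(36)=17977, p(37)=21637, p(38)=26015, p(39)=31185, p(40)=37338, p(41)=44583, p(42)=53174, p(43)=63261, p(44)=75175, p(45)=89134, p(46)=105558, p(47)=124754, p(48)=147273, p(49)=173525, p(50)=204226, p(51)=239943, p(52)=281589, p(53)=329931, p(54)=386155, p(55)=451276, p(56)=526823, p(57)=614154, p(58)=715220, p(59)=831820, p(60)=966467, p(61)=1121505, p(62)=1300156, p(63)=1505499, p(64)=1741630, p(65)=2012558, p(66)=2323520, p(67)=2679689, p(68)=3087735, p(69)=3554345, p(70)=4087968, p(71)=4697205, p(72)=5392783, p(73)=6185689, p(74)=7089500, p(75)=8118264, p(76)=9289091, p(77)=10619863, p(78)=12132164, p(79)=13848650, p(80)=15796476, p(81)=18004327, p(82)=20506255, p(83)=23338469, p(84)=26543660, p(85)=30167357, p(86)=34262962, p(87)=38887673, p(88)=44108109, p(89)=49995925, p(90)=56634173, p(91)=64112359, p(92)=72533807, p(93)=82010177, p(94)=92669720, p(95)=104651419, p(96)=118114304, p(97)=133230930, p(98)=150198136, p(99)=169229875, p(100)=190569292, p(101)=214481126, p(102)=241265379, p(103)=271248950, p(104)=304801365, p(105)=342325709, p(106)=384276336, p(107)=431149389, p(108)=483502844, p(109)=541946240, p(110)=607163746, p(111)=679903203, p(112)=761002156, p(113)=851376628, p(114)=952050665, p(115)=1064144451, p(116)=1188908248, p(117)=1327710076, p(118)=1482074143, p(119)=1653668665, p(120)=1844349560, p(121)=2056148051, p(122)=2291320912, p(123)=2552338241, p(124)=2841940500, p(125)=3163127352, p(126)=3519222692, p(127)=3913864295, p(128)=4351078600, p(129)=4835271870, p(130)=5371315400, p(131)=5964539504, p(132)=6620830889, p(133)=7346629512, p(134)=8149040695, p(135)=9035836076, p(136)=10015581680, p(137)=11097645016, p(138)=12292341831, p(139)=13610949895, p(140)=15065878135, p(141)=16670689208, p(142)=18440293320, p(143)=20390982757, p(144)=22540654445, p(145)=24908858009, p(146)=27517052599, p(147)=30388671978, p(148)=33549419497, p(149)=37027355200, p(150)=40853235313, p(151)=45060624582, p(152)=49686288421, p(153)=54770336324, p(154)=60356673280, p(155)=66493182097, p(156)=73232243759.
Final step: p(157) = p(156) + p(155) - p(152) - p(150) + p(145) + p(142) - p(135) - p(131) + p(122) + p(117) - p(106) - p(100) + p(87) + p(80) - p(65) - p(57) + p(40) + p(31) - p(12) - p(2)
= 73232243759 + 66493182097 - 49686288421 - 40853235313 + 24908858009 + 18440293320 - 9035836076 - 5964539504 + 2291320912 + 1327710076 - 384276336 - 190569292 + 38887673 + 15796476 - 2012558 - 614154 + 37338 + 6842 - 77 - 2
= 80630964769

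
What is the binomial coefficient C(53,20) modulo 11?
4

Using Lucas' theorem:
Write n=53 and k=20 in base 11:
n in base 11: [4, 9]
k in base 11: [1, 9]
C(53,20) mod 11 = ∏ C(n_i, k_i) mod 11
Digit binomials (mod 11): C(4,1) = 4; C(9,9) = 1
Product: 4 × 1 = 4 ≡ 4 (mod 11)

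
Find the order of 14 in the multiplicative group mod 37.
12

37 is prime, so ord(14) divides φ(37) = 36.
Divisors of 36: 1, 2, 3, 4, 6, 9, 12, 18, 36.
Repeated squaring: 14^1 ≡ 14, 14^2 ≡ 11, 14^4 ≡ 10, 14^8 ≡ 26, 14^16 ≡ 10, 14^32 ≡ 26 (mod 37).
Test 14^d mod 37 for each divisor d in increasing order:
14^1 ≡ 14
14^2 ≡ 11
14^3 = 14^2·14^1 ≡ 6
14^4 ≡ 10
14^6 = 14^4·14^2 ≡ 36
14^9 = 14^8·14^1 ≡ 31
14^12 = 14^8·14^4 ≡ 1  ← first divisor giving 1
The order is 12.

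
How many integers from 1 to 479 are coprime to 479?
478

479 = 479
φ(n) = n × ∏(1 - 1/p) for each prime p dividing n
φ(479) = 479 × (1 - 1/479) = 478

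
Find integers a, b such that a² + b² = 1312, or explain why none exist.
4² + 36² (a=4, b=36)

Factorization: 1312 = 2^5 × 41
By Fermat: n is sum of two squares iff every prime p ≡ 3 (mod 4) appears to even power.
All primes ≡ 3 (mod 4) appear to even power.
Search a = 0, 1, 2, … for 1312 - a² a perfect square: first hit at a = 4: 1312 - 16 = 1296 = 36².
1312 = 4² + 36² = 16 + 1296 ✓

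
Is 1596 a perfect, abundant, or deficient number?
abundant

Proper divisors of 1596: sum = 1 + 2 + 3 + 4 + 6 + 7 + 12 + 14 + ... + 266 + 399 + 532 + 798 (23 divisors) = 2884
Since 2884 > 1596, 1596 is abundant.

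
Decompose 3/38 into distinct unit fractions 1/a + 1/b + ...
1/13 + 1/494

Greedy algorithm:
3/38: ceiling(38/3) = 13, use 1/13
1/494: ceiling(494/1) = 494, use 1/494
Result: 3/38 = 1/13 + 1/494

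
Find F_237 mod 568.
458

Matrix identity: Q^n = [[F_(n+1), F_n], [F_n, F_(n-1)]] with Q = [[1,1],[1,0]].
n = 237 = 11101101₂. Square-and-multiply, entries mod 568:
Q^1 = [[1,1],[1,0]]
Q^3 = (Q^1)²·Q = [[3,2],[2,1]]
Q^7 = (Q^3)²·Q = [[21,13],[13,8]]
Q^14 = (Q^7)² = [[42,377],[377,233]]
Q^29 = (Q^14)²·Q = [[488,189],[189,299]]
Q^59 = (Q^29)²·Q = [[16,89],[89,495]]
Q^118 = (Q^59)² = [[225,39],[39,186]]
Q^237 = (Q^118)²·Q = [[15,458],[458,125]]
F_237 mod 568 = Q^237[0][1] = 458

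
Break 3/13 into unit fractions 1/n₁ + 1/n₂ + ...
1/5 + 1/33 + 1/2145

Greedy algorithm:
3/13: ceiling(13/3) = 5, use 1/5
2/65: ceiling(65/2) = 33, use 1/33
1/2145: ceiling(2145/1) = 2145, use 1/2145
Result: 3/13 = 1/5 + 1/33 + 1/2145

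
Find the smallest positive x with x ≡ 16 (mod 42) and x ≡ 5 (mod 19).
100

Using Chinese Remainder Theorem:
M = 42 × 19 = 798
M1 = 19, M2 = 42
y1 = 19^(-1) mod 42 = 31
y2 = 42^(-1) mod 19 = 5
x = (16×19×31 + 5×42×5) mod 798 = 100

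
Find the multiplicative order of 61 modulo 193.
192

193 is prime, so ord(61) divides φ(193) = 192.
Divisors of 192: 1, 2, 3, 4, 6, 8, 12, 16, 24, 32, 48, 64, 96, 192.
Repeated squaring: 61^1 ≡ 61, 61^2 ≡ 54, 61^4 ≡ 21, 61^8 ≡ 55, 61^16 ≡ 130, 61^32 ≡ 109, 61^64 ≡ 108, 61^128 ≡ 84 (mod 193).
Test 61^d mod 193 for each divisor d in increasing order:
61^1 ≡ 61
61^2 ≡ 54
61^3 = 61^2·61^1 ≡ 13
61^4 ≡ 21
61^6 = 61^4·61^2 ≡ 169
61^8 ≡ 55
61^12 = 61^8·61^4 ≡ 190
61^16 ≡ 130
61^24 = 61^16·61^8 ≡ 9
61^32 ≡ 109
61^48 = 61^32·61^16 ≡ 81
61^64 ≡ 108
61^96 = 61^64·61^32 ≡ 192
61^192 = 61^128·61^64 ≡ 1  ← first divisor giving 1
The order is 192.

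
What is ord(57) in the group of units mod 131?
130

131 is prime, so ord(57) divides φ(131) = 130.
Divisors of 130: 1, 2, 5, 10, 13, 26, 65, 130.
Repeated squaring: 57^1 ≡ 57, 57^2 ≡ 105, 57^4 ≡ 21, 57^8 ≡ 48, 57^16 ≡ 77, 57^32 ≡ 34, 57^64 ≡ 108, 57^128 ≡ 5 (mod 131).
Test 57^d mod 131 for each divisor d in increasing order:
57^1 ≡ 57
57^2 ≡ 105
57^5 = 57^4·57^1 ≡ 18
57^10 = 57^8·57^2 ≡ 62
57^13 = 57^8·57^4·57^1 ≡ 78
57^26 = 57^16·57^8·57^2 ≡ 58
57^65 = 57^64·57^1 ≡ 130
57^130 = 57^128·57^2 ≡ 1  ← first divisor giving 1
The order is 130.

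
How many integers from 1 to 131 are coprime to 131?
130

131 = 131
φ(n) = n × ∏(1 - 1/p) for each prime p dividing n
φ(131) = 131 × (1 - 1/131) = 130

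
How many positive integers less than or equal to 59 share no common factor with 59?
58

59 = 59
φ(n) = n × ∏(1 - 1/p) for each prime p dividing n
φ(59) = 59 × (1 - 1/59) = 58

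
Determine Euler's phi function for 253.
220

253 = 11 × 23
φ(n) = n × ∏(1 - 1/p) for each prime p dividing n
φ(253) = 253 × (1 - 1/11) × (1 - 1/23) = 220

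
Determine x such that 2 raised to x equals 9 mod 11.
6

Baby-step giant-step with step n = ⌈√11⌉ = 4.
Baby steps 2^j mod 11 (j:value) for j=0..3: 0:1, 1:2, 2:4, 3:8.
Giant-step multiplier: 2^(-4) ≡ 2^(10-4) = 2^6 ≡ 9 (mod 11).
Giant steps γ_i = 9·9^i mod 11: γ_0=9, γ_1=4 (in table at j=2).
x = i·n + j = 1·4 + 2 = 6.
Check: 2^6 ≡ 9 (mod 11).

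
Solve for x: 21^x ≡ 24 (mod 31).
17

Baby-step giant-step with step n = ⌈√31⌉ = 6.
Baby steps 21^j mod 31 (j:value) for j=0..5: 0:1, 1:21, 2:7, 3:23, 4:18, 5:6.
Giant-step multiplier: 21^(-6) ≡ 21^(30-6) = 21^24 ≡ 16 (mod 31).
Giant steps γ_i = 24·16^i mod 31: γ_0=24, γ_1=12, γ_2=6 (in table at j=5).
x = i·n + j = 2·6 + 5 = 17.
Check: 21^17 ≡ 24 (mod 31).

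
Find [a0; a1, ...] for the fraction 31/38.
[0; 1, 4, 2, 3]

Euclidean algorithm steps:
31 = 0 × 38 + 31
38 = 1 × 31 + 7
31 = 4 × 7 + 3
7 = 2 × 3 + 1
3 = 3 × 1 + 0
Continued fraction: [0; 1, 4, 2, 3]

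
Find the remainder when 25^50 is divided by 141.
55

Repeated squaring. Binary of 50 = 110010.
25^1 ≡ 25 (mod 141); 25^2 ≡ 61 (mod 141); 25^4 ≡ 55 (mod 141); 25^8 ≡ 64 (mod 141); 25^16 ≡ 7 (mod 141); 25^32 ≡ 49 (mod 141)
25^50 = 25^2 × 25^16 × 25^32 ≡ 55 (mod 141)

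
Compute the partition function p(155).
66493182097

p(n) counts ways to write n as a sum of positive integers (order ignored).
Euler's pentagonal recurrence: p(k) = p(k-1) + p(k-2) - p(k-5) - p(k-7) + p(k-12) + p(k-15) - ... (offsets j(3j∓1)/2, signs ++--, p(0)=1, p(<0)=0).
DP table for k = 0..154: p(0)=1, p(1)=1, p(2)=2, p(3)=3, p(4)=5, p(5)=7, p(6)=11, p(7)=15, p(8)=22, p(9)=30, p(10)=42, p(11)=56, p(12)=77, p(13)=101, p(14)=135, p(15)=176, p(16)=231, p(17)=297, p(18)=385, p(19)=490, p(20)=627, p(21)=792, p(22)=1002, p(23)=1255, p(24)=1575, p(25)=1958, p(26)=2436, p(27)=3010, p(28)=3718, p(29)=4565, p(30)=5604, p(31)=6842, p(32)=8349, p(33)=10143, p(34)=12310, p(35)=14883, p(36)=17977, p(37)=21637, p(38)=26015, p(39)=31185, p(40)=37338, p(41)=44583, p(42)=53174, p(43)=63261, p(44)=75175, p(45)=89134, p(46)=105558, p(47)=124754, p(48)=147273, p(49)=173525, p(50)=204226, p(51)=239943, p(52)=281589, p(53)=329931, p(54)=386155, p(55)=451276, p(56)=526823, p(57)=614154, p(58)=715220, p(59)=831820, p(60)=966467, p(61)=1121505, p(62)=1300156, p(63)=1505499, p(64)=1741630, p(65)=2012558, p(66)=2323520, p(67)=2679689, p(68)=3087735, p(69)=3554345, p(70)=4087968, p(71)=4697205, p(72)=5392783, p(73)=6185689, p(74)=7089500, p(75)=8118264, p(76)=9289091, p(77)=10619863, p(78)=12132164, p(79)=13848650, p(80)=15796476, p(81)=18004327, p(82)=20506255, p(83)=23338469, p(84)=26543660, p(85)=30167357, p(86)=34262962, p(87)=38887673, p(88)=44108109, p(89)=49995925, p(90)=56634173, p(91)=64112359, p(92)=72533807, p(93)=82010177, p(94)=92669720, p(95)=104651419, p(96)=118114304, p(97)=133230930, p(98)=150198136, p(99)=169229875, p(100)=190569292, p(101)=214481126, p(102)=241265379, p(103)=271248950, p(104)=304801365, p(105)=342325709, p(106)=384276336, p(107)=431149389, p(108)=483502844, p(109)=541946240, p(110)=607163746, p(111)=679903203, p(112)=761002156, p(113)=851376628, p(114)=952050665, p(115)=1064144451, p(116)=1188908248, p(117)=1327710076, p(118)=1482074143, p(119)=1653668665, p(120)=1844349560, p(121)=2056148051, p(122)=2291320912, p(123)=2552338241, p(124)=2841940500, p(125)=3163127352, p(126)=3519222692, p(127)=3913864295, p(128)=4351078600, p(129)=4835271870, p(130)=5371315400, p(131)=5964539504, p(132)=6620830889, p(133)=7346629512, p(134)=8149040695, p(135)=9035836076, p(136)=10015581680, p(137)=11097645016, p(138)=12292341831, p(139)=13610949895, p(140)=15065878135, p(141)=16670689208, p(142)=18440293320, p(143)=20390982757, p(144)=22540654445, p(145)=24908858009, p(146)=27517052599, p(147)=30388671978, p(148)=33549419497, p(149)=37027355200, p(150)=40853235313, p(151)=45060624582, p(152)=49686288421, p(153)=54770336324, p(154)=60356673280.
Final step: p(155) = p(154) + p(153) - p(150) - p(148) + p(143) + p(140) - p(133) - p(129) + p(120) + p(115) - p(104) - p(98) + p(85) + p(78) - p(63) - p(55) + p(38) + p(29) - p(10) - p(0)
= 60356673280 + 54770336324 - 40853235313 - 33549419497 + 20390982757 + 15065878135 - 7346629512 - 4835271870 + 1844349560 + 1064144451 - 304801365 - 150198136 + 30167357 + 12132164 - 1505499 - 451276 + 26015 + 4565 - 42 - 1
= 66493182097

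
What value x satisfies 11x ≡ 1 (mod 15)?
11

gcd(11, 15) = 1, so the inverse exists.
Extended Euclidean algorithm on (15, 11):
15 = 1 × 11 + 4  ⟹  4 = (1)·15 + (-1)·11
11 = 2 × 4 + 3  ⟹  3 = (-2)·15 + (3)·11
4 = 1 × 3 + 1  ⟹  1 = (3)·15 + (-4)·11
So (-4)·11 ≡ 1 (mod 15), i.e. 11^(-1) ≡ -4 ≡ 11 (mod 15).
Check: 11 × 11 = 121 ≡ 1 (mod 15)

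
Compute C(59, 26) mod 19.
0

Using Lucas' theorem:
Write n=59 and k=26 in base 19:
n in base 19: [3, 2]
k in base 19: [1, 7]
C(59,26) mod 19 = ∏ C(n_i, k_i) mod 19
Digit binomials (mod 19): C(3,1) = 3; C(2,7) = 0 (k_i > n_i)
Product: 3 × 0 = 0 ≡ 0 (mod 19)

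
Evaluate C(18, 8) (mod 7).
1

Using Lucas' theorem:
Write n=18 and k=8 in base 7:
n in base 7: [2, 4]
k in base 7: [1, 1]
C(18,8) mod 7 = ∏ C(n_i, k_i) mod 7
Digit binomials (mod 7): C(2,1) = 2; C(4,1) = 4
Product: 2 × 4 = 8 ≡ 1 (mod 7)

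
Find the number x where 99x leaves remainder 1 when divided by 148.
3

gcd(99, 148) = 1, so the inverse exists.
Extended Euclidean algorithm on (148, 99):
148 = 1 × 99 + 49  ⟹  49 = (1)·148 + (-1)·99
99 = 2 × 49 + 1  ⟹  1 = (-2)·148 + (3)·99
So (3)·99 ≡ 1 (mod 148), i.e. 99^(-1) ≡ 3 (mod 148).
Check: 99 × 3 = 297 ≡ 1 (mod 148)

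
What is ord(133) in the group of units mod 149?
74

149 is prime, so ord(133) divides φ(149) = 148.
Divisors of 148: 1, 2, 4, 37, 74, 148.
Repeated squaring: 133^1 ≡ 133, 133^2 ≡ 107, 133^4 ≡ 125, 133^8 ≡ 129, 133^16 ≡ 102, 133^32 ≡ 123, 133^64 ≡ 80, 133^128 ≡ 142 (mod 149).
Test 133^d mod 149 for each divisor d in increasing order:
133^1 ≡ 133
133^2 ≡ 107
133^4 ≡ 125
133^37 = 133^32·133^4·133^1 ≡ 148
133^74 = 133^64·133^8·133^2 ≡ 1  ← first divisor giving 1
The order is 74.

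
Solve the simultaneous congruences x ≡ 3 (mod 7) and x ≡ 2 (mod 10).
52

Using Chinese Remainder Theorem:
M = 7 × 10 = 70
M1 = 10, M2 = 7
y1 = 10^(-1) mod 7 = 5
y2 = 7^(-1) mod 10 = 3
x = (3×10×5 + 2×7×3) mod 70 = 52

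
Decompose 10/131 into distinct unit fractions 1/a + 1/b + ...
1/14 + 1/204 + 1/187068

Greedy algorithm:
10/131: ceiling(131/10) = 14, use 1/14
9/1834: ceiling(1834/9) = 204, use 1/204
1/187068: ceiling(187068/1) = 187068, use 1/187068
Result: 10/131 = 1/14 + 1/204 + 1/187068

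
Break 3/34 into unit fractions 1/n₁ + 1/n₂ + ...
1/12 + 1/204

Greedy algorithm:
3/34: ceiling(34/3) = 12, use 1/12
1/204: ceiling(204/1) = 204, use 1/204
Result: 3/34 = 1/12 + 1/204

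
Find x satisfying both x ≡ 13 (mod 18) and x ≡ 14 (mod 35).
49

Using Chinese Remainder Theorem:
M = 18 × 35 = 630
M1 = 35, M2 = 18
y1 = 35^(-1) mod 18 = 17
y2 = 18^(-1) mod 35 = 2
x = (13×35×17 + 14×18×2) mod 630 = 49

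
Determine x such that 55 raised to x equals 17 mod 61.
11

Baby-step giant-step with step n = ⌈√61⌉ = 8.
Baby steps 55^j mod 61 (j:value) for j=0..7: 0:1, 1:55, 2:36, 3:28, 4:15, 5:32, 6:52, 7:54.
Giant-step multiplier: 55^(-8) ≡ 55^(60-8) = 55^52 ≡ 16 (mod 61).
Giant steps γ_i = 17·16^i mod 61: γ_0=17, γ_1=28 (in table at j=3).
x = i·n + j = 1·8 + 3 = 11.
Check: 55^11 ≡ 17 (mod 61).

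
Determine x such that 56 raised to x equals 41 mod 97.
49

Baby-step giant-step with step n = ⌈√97⌉ = 10.
Baby steps 56^j mod 97 (j:value) for j=0..9: 0:1, 1:56, 2:32, 3:46, 4:54, 5:17, 6:79, 7:59, 8:6, 9:45.
Giant-step multiplier: 56^(-10) ≡ 56^(96-10) = 56^86 ≡ 48 (mod 97).
Giant steps γ_i = 41·48^i mod 97: γ_0=41, γ_1=28, γ_2=83, γ_3=7, γ_4=45 (in table at j=9).
x = i·n + j = 4·10 + 9 = 49.
Check: 56^49 ≡ 41 (mod 97).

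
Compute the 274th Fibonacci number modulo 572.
135

Matrix identity: Q^n = [[F_(n+1), F_n], [F_n, F_(n-1)]] with Q = [[1,1],[1,0]].
n = 274 = 100010010₂. Square-and-multiply, entries mod 572:
Q^1 = [[1,1],[1,0]]
Q^2 = (Q^1)² = [[2,1],[1,1]]
Q^4 = (Q^2)² = [[5,3],[3,2]]
Q^8 = (Q^4)² = [[34,21],[21,13]]
Q^17 = (Q^8)²·Q = [[296,453],[453,415]]
Q^34 = (Q^17)² = [[533,47],[47,486]]
Q^68 = (Q^34)² = [[298,417],[417,453]]
Q^137 = (Q^68)²·Q = [[428,145],[145,283]]
Q^274 = (Q^137)² = [[5,135],[135,442]]
F_274 mod 572 = Q^274[0][1] = 135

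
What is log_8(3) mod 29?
11

Baby-step giant-step with step n = ⌈√29⌉ = 6.
Baby steps 8^j mod 29 (j:value) for j=0..5: 0:1, 1:8, 2:6, 3:19, 4:7, 5:27.
Giant-step multiplier: 8^(-6) ≡ 8^(28-6) = 8^22 ≡ 9 (mod 29).
Giant steps γ_i = 3·9^i mod 29: γ_0=3, γ_1=27 (in table at j=5).
x = i·n + j = 1·6 + 5 = 11.
Check: 8^11 ≡ 3 (mod 29).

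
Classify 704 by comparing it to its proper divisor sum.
abundant

Proper divisors of 704: sum = 1 + 2 + 4 + 8 + 11 + 16 + 22 + 32 + 44 + 64 + 88 + 176 + 352 = 820
Since 820 > 704, 704 is abundant.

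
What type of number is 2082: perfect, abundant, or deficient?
abundant

Proper divisors of 2082: sum = 1 + 2 + 3 + 6 + 347 + 694 + 1041 = 2094
Since 2094 > 2082, 2082 is abundant.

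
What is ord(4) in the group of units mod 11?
5

11 is prime, so ord(4) divides φ(11) = 10.
Divisors of 10: 1, 2, 5, 10.
Repeated squaring: 4^1 ≡ 4, 4^2 ≡ 5, 4^4 ≡ 3, 4^8 ≡ 9 (mod 11).
Test 4^d mod 11 for each divisor d in increasing order:
4^1 ≡ 4
4^2 ≡ 5
4^5 = 4^4·4^1 ≡ 1  ← first divisor giving 1
The order is 5.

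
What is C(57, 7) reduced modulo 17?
0

Using Lucas' theorem:
Write n=57 and k=7 in base 17:
n in base 17: [3, 6]
k in base 17: [0, 7]
C(57,7) mod 17 = ∏ C(n_i, k_i) mod 17
Digit binomials (mod 17): C(3,0) = 1; C(6,7) = 0 (k_i > n_i)
Product: 1 × 0 = 0 ≡ 0 (mod 17)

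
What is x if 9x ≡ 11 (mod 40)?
x ≡ 19 (mod 40)

gcd(9, 40) = 1, which divides 11, so solutions exist.
Find 9^(-1) mod 40 by the extended Euclidean algorithm:
40 = 4 × 9 + 4  ⟹  4 = (1)·40 + (-4)·9
9 = 2 × 4 + 1  ⟹  1 = (-2)·40 + (9)·9
So (9)·9 ≡ 1 (mod 40), i.e. 9^(-1) ≡ 9 (mod 40).
x ≡ 9 × 11 = 99 ≡ 19 (mod 40).
Check: 9 × 19 = 171 ≡ 11 (mod 40).
Unique solution: x ≡ 19 (mod 40)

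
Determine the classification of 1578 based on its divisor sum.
abundant

Proper divisors of 1578: sum = 1 + 2 + 3 + 6 + 263 + 526 + 789 = 1590
Since 1590 > 1578, 1578 is abundant.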